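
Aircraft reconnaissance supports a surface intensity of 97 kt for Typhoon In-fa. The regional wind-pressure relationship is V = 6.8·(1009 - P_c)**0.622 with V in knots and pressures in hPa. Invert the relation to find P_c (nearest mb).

ΔP = (V / 6.8)^(1/0.622) = (97/6.8)^1.608.
97/6.8 = 14.265; 14.265^1.608 ≈ 71.73 mb.
P_c = 1009 − 71.73 = 937.27 ≈ 937 mb.

937 mb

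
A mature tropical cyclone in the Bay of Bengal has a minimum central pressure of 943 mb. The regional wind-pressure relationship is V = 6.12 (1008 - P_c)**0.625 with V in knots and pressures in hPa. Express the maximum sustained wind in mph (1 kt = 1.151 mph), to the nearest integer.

ΔP = 1008 − 943 = 65 mb.
V ≈ 6.12 × 65^0.625 = 6.12 × 13.585 ≈ 83.142 kt.
83.142 × 1.151 ≈ 95.70 mph → 96 mph.

96 mph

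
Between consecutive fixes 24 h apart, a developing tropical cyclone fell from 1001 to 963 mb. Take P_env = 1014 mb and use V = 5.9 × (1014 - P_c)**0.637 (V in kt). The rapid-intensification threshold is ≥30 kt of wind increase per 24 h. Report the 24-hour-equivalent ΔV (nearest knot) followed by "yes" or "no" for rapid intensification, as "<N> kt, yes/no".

V₁: ΔP = 13, V ≈ 5.9 × 13^0.637 ≈ 30.23 kt.
V₂: ΔP = 51, V ≈ 5.9 × 51^0.637 ≈ 72.21 kt.
ΔV over 24 h = 41.98 kt → 24 h equivalent = 41.98 × 24/24 ≈ 41.98 kt.
42 kt ≥ 30 kt ⇒ rapid intensification.

42 kt, yes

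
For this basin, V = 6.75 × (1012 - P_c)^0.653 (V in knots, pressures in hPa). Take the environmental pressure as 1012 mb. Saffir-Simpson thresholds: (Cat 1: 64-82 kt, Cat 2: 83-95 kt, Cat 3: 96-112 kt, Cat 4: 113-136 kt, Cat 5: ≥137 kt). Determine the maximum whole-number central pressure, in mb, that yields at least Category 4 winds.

Category 4 begins at V = 113 kt.
Required ΔP = (113/6.75)^(1/0.653) = 16.741^1.531 ≈ 74.83 mb.
P_c ≤ 1012 − 74.83 = 937.17, so the highest integer P_c is 937 mb.

937 mb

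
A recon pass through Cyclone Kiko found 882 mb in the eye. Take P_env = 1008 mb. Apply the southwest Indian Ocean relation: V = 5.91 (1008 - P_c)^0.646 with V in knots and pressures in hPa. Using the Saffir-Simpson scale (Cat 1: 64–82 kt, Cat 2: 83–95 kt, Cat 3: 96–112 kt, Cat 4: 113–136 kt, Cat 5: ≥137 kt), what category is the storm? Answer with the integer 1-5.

ΔP = 1008 − 882 = 126 mb.
V ≈ 5.91 × 126^0.646 = 5.91 × 22.74 ≈ 134 kt.
134 kt falls in the Category 4 band.

4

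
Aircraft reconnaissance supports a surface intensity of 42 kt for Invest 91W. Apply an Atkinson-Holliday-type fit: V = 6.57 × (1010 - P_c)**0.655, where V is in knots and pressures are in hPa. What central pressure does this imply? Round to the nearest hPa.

ΔP = (V / 6.57)^(1/0.655) = (42/6.57)^1.527.
42/6.57 = 6.393; 6.393^1.527 ≈ 16.98 hPa.
P_c = 1010 − 16.98 = 993.02 ≈ 993 hPa.

993 hPa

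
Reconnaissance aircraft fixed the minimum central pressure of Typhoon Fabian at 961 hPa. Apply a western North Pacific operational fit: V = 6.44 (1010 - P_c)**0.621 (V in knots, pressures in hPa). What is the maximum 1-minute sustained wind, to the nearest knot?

72 kt

ΔP = 1010 − 961 = 49 hPa.
49^0.621 ≈ 11.210.
V ≈ 6.44 × 11.210 ≈ 72.2 kt.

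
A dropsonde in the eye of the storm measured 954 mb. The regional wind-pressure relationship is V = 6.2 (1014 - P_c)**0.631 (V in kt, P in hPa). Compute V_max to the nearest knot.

ΔP = 1014 − 954 = 60 mb.
60^0.631 ≈ 13.244.
V ≈ 6.2 × 13.244 ≈ 82.1 kt.

82 kt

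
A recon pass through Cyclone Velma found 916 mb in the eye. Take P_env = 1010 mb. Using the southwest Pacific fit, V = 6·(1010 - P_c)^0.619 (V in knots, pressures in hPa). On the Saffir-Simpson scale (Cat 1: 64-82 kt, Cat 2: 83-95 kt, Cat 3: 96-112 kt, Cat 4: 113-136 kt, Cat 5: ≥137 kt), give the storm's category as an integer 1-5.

3

ΔP = 1010 − 916 = 94 mb.
V ≈ 6 × 94^0.619 = 6 × 16.65 ≈ 100 kt.
100 kt falls in the Category 3 band.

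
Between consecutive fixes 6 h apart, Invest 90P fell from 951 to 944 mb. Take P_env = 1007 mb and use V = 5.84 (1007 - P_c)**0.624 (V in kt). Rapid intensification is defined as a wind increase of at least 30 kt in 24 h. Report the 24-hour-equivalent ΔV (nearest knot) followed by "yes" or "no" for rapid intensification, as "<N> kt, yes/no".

V₁: ΔP = 56, V ≈ 5.84 × 56^0.624 ≈ 71.99 kt.
V₂: ΔP = 63, V ≈ 5.84 × 63^0.624 ≈ 77.48 kt.
ΔV over 6 h = 5.49 kt → 24 h equivalent = 5.49 × 24/6 ≈ 21.96 kt.
22 kt < 30 kt ⇒ not rapid intensification.

22 kt, no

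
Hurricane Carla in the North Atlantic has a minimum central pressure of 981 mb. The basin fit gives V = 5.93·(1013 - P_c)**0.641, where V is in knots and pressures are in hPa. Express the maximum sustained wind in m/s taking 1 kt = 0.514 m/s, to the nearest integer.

ΔP = 1013 − 981 = 32 mb.
V ≈ 5.93 × 32^0.641 = 5.93 × 9.221 ≈ 54.683 kt.
54.683 × 0.514 ≈ 28.11 m/s → 28 m/s.

28 m/s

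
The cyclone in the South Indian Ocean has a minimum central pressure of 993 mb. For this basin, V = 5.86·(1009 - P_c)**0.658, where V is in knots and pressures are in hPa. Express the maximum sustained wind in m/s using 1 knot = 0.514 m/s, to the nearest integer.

19 m/s

ΔP = 1009 − 993 = 16 mb.
V ≈ 5.86 × 16^0.658 = 5.86 × 6.199 ≈ 36.325 kt.
36.325 × 0.514 ≈ 18.67 m/s → 19 m/s.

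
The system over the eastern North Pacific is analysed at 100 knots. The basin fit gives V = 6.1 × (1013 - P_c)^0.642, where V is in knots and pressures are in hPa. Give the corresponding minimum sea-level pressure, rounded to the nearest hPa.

935 hPa

ΔP = (V / 6.1)^(1/0.642) = (100/6.1)^1.558.
100/6.1 = 16.393; 16.393^1.558 ≈ 77.98 hPa.
P_c = 1013 − 77.98 = 935.02 ≈ 935 hPa.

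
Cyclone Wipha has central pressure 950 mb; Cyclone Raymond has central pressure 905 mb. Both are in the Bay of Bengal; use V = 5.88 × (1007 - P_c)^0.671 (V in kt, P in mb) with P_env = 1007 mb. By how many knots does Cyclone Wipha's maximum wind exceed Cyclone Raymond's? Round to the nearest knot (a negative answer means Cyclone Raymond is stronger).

-42 kt

Cyclone Wipha: ΔP = 57; V ≈ 5.88 × 57^0.671 ≈ 88.63 kt.
Cyclone Raymond: ΔP = 102; V ≈ 5.88 × 102^0.671 ≈ 130.96 kt.
Difference ≈ 88.63 − 130.96 = -42.33 → -42 kt.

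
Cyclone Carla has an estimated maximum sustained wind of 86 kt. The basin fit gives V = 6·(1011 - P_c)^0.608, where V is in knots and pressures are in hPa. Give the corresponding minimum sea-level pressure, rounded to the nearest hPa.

931 hPa

ΔP = (V / 6)^(1/0.608) = (86/6)^1.645.
86/6 = 14.333; 14.333^1.645 ≈ 79.78 hPa.
P_c = 1011 − 79.78 = 931.22 ≈ 931 hPa.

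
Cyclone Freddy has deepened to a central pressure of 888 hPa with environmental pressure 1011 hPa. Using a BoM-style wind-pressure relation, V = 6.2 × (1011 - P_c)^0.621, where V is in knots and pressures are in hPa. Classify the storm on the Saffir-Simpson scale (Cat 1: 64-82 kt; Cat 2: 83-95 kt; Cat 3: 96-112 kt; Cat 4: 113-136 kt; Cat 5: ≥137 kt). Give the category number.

4

ΔP = 1011 − 888 = 123 hPa.
V ≈ 6.2 × 123^0.621 = 6.2 × 19.85 ≈ 123 kt.
123 kt falls in the Category 4 band.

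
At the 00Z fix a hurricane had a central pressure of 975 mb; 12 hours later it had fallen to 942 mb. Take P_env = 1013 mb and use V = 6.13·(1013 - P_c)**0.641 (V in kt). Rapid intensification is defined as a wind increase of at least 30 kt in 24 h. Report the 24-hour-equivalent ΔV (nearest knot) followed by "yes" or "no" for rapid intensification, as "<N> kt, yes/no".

V₁: ΔP = 38, V ≈ 6.13 × 38^0.641 ≈ 63.11 kt.
V₂: ΔP = 71, V ≈ 6.13 × 71^0.641 ≈ 94.21 kt.
ΔV over 12 h = 31.10 kt → 24 h equivalent = 31.10 × 24/12 ≈ 62.20 kt.
62 kt ≥ 30 kt ⇒ rapid intensification.

62 kt, yes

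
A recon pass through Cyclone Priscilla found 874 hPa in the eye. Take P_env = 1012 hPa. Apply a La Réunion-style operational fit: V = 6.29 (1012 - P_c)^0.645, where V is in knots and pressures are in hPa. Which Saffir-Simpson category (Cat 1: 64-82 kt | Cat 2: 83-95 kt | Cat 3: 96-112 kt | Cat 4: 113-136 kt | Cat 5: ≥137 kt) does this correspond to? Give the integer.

5

ΔP = 1012 − 874 = 138 hPa.
V ≈ 6.29 × 138^0.645 = 6.29 × 24.00 ≈ 151 kt.
151 kt falls in the Category 5 band.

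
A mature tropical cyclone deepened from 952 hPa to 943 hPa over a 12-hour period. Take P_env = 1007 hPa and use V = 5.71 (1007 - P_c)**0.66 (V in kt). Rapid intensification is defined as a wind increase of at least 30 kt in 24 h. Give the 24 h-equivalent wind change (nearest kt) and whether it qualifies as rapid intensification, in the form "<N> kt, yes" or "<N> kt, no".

V₁: ΔP = 55, V ≈ 5.71 × 55^0.66 ≈ 80.40 kt.
V₂: ΔP = 64, V ≈ 5.71 × 64^0.66 ≈ 88.86 kt.
ΔV over 12 h = 8.46 kt → 24 h equivalent = 8.46 × 24/12 ≈ 16.92 kt.
17 kt < 30 kt ⇒ not rapid intensification.

17 kt, no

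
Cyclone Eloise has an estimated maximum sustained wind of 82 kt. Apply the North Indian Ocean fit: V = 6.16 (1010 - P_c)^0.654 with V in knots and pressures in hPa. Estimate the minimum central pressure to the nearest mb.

ΔP = (V / 6.16)^(1/0.654) = (82/6.16)^1.529.
82/6.16 = 13.312; 13.312^1.529 ≈ 52.36 mb.
P_c = 1010 − 52.36 = 957.64 ≈ 958 mb.

958 mb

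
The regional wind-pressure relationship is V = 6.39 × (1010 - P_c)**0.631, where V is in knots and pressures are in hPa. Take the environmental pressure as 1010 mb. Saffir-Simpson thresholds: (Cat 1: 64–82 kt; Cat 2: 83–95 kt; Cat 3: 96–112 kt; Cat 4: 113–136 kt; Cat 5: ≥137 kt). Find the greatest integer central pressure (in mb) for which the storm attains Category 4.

Category 4 begins at V = 113 kt.
Required ΔP = (113/6.39)^(1/0.631) = 17.684^1.585 ≈ 94.87 mb.
P_c ≤ 1010 − 94.87 = 915.13, so the highest integer P_c is 915 mb.

915 mb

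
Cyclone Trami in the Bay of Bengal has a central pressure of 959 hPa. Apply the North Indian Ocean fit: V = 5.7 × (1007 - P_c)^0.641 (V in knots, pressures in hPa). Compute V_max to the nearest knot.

ΔP = 1007 − 959 = 48 hPa.
48^0.641 ≈ 11.958.
V ≈ 5.7 × 11.958 ≈ 68.2 kt.

68 kt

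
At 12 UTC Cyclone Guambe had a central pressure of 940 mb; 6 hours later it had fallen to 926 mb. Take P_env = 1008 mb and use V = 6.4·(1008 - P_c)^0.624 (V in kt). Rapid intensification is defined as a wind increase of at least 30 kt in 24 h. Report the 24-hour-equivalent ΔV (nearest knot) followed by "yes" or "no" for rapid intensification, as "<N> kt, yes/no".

44 kt, yes

V₁: ΔP = 68, V ≈ 6.4 × 68^0.624 ≈ 89.06 kt.
V₂: ΔP = 82, V ≈ 6.4 × 82^0.624 ≈ 100.09 kt.
ΔV over 6 h = 11.03 kt → 24 h equivalent = 11.03 × 24/6 ≈ 44.12 kt.
44 kt ≥ 30 kt ⇒ rapid intensification.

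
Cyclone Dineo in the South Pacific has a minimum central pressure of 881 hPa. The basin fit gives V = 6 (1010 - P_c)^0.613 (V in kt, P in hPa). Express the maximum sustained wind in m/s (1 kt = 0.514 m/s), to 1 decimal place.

60.7 m/s

ΔP = 1010 − 881 = 129 hPa.
V ≈ 6 × 129^0.613 = 6 × 19.669 ≈ 118.017 kt.
118.017 × 0.514 ≈ 60.66 m/s → 60.7 m/s.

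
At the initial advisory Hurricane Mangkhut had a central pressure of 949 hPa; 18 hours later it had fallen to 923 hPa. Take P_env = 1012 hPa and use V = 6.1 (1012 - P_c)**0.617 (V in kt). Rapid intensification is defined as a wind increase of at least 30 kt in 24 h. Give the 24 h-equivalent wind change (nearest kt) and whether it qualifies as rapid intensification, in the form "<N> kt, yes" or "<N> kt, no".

V₁: ΔP = 63, V ≈ 6.1 × 63^0.617 ≈ 78.62 kt.
V₂: ΔP = 89, V ≈ 6.1 × 89^0.617 ≈ 97.30 kt.
ΔV over 18 h = 18.68 kt → 24 h equivalent = 18.68 × 24/18 ≈ 24.91 kt.
25 kt < 30 kt ⇒ not rapid intensification.

25 kt, no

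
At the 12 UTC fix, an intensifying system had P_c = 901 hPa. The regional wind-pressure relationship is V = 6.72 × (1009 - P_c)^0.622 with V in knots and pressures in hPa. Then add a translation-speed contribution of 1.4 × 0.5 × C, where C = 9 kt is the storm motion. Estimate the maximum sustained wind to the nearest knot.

130 kt

ΔP = 1009 − 901 = 108 hPa.
108^0.622 ≈ 18.399.
V ≈ 6.72 × 18.399 ≈ 123.6 kt.
Translation term: 1.4 × 0.5 × 9 = 6.3 kt.
Corrected V ≈ 129.9 kt → 130 kt.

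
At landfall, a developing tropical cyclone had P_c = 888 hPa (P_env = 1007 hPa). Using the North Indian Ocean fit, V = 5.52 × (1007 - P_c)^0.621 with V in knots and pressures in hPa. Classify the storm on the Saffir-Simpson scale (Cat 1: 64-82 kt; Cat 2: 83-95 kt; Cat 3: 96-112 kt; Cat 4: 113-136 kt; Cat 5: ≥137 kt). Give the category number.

ΔP = 1007 − 888 = 119 hPa.
V ≈ 5.52 × 119^0.621 = 5.52 × 19.45 ≈ 107 kt.
107 kt falls in the Category 3 band.

3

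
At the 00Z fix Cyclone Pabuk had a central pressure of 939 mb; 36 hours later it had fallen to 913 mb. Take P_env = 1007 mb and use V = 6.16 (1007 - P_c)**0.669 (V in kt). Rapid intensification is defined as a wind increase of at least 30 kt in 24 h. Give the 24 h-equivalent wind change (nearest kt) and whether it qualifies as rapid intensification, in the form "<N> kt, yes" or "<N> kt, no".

17 kt, no

V₁: ΔP = 68, V ≈ 6.16 × 68^0.669 ≈ 103.64 kt.
V₂: ΔP = 94, V ≈ 6.16 × 94^0.669 ≈ 128.71 kt.
ΔV over 36 h = 25.07 kt → 24 h equivalent = 25.07 × 24/36 ≈ 16.71 kt.
17 kt < 30 kt ⇒ not rapid intensification.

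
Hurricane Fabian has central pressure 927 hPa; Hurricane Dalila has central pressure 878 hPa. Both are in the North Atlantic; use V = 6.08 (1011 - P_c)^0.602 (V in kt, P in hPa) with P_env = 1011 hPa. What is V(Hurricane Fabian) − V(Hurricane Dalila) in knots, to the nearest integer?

Hurricane Fabian: ΔP = 84; V ≈ 6.08 × 84^0.602 ≈ 87.56 kt.
Hurricane Dalila: ΔP = 133; V ≈ 6.08 × 133^0.602 ≈ 115.47 kt.
Difference ≈ 87.56 − 115.47 = -27.91 → -28 kt.

-28 kt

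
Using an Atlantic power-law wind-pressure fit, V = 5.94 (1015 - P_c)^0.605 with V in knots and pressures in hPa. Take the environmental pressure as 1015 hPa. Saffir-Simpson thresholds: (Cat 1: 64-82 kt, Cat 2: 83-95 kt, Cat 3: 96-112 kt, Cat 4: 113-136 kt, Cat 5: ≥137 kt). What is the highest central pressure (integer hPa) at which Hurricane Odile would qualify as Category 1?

Category 1 begins at V = 64 kt.
Required ΔP = (64/5.94)^(1/0.605) = 10.774^1.653 ≈ 50.87 hPa.
P_c ≤ 1015 − 50.87 = 964.13, so the highest integer P_c is 964 hPa.

964 hPa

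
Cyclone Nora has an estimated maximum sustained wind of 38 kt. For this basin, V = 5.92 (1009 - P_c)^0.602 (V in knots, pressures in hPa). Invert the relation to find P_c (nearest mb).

987 mb

ΔP = (V / 5.92)^(1/0.602) = (38/5.92)^1.661.
38/5.92 = 6.419; 6.419^1.661 ≈ 21.94 mb.
P_c = 1009 − 21.94 = 987.06 ≈ 987 mb.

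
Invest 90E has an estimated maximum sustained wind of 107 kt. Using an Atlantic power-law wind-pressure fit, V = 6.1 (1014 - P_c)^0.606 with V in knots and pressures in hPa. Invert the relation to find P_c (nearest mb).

901 mb

ΔP = (V / 6.1)^(1/0.606) = (107/6.1)^1.650.
107/6.1 = 17.541; 17.541^1.650 ≈ 112.95 mb.
P_c = 1014 − 112.95 = 901.05 ≈ 901 mb.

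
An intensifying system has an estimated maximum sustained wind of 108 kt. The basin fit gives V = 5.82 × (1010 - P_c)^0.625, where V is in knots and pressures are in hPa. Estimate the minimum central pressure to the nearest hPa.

ΔP = (V / 5.82)^(1/0.625) = (108/5.82)^1.600.
108/5.82 = 18.557; 18.557^1.600 ≈ 107.05 hPa.
P_c = 1010 − 107.05 = 902.95 ≈ 903 hPa.

903 hPa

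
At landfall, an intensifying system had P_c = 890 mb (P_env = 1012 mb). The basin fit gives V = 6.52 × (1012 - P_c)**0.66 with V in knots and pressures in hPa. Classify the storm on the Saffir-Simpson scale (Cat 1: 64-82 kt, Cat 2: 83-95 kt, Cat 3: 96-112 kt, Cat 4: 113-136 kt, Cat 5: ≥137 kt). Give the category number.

ΔP = 1012 − 890 = 122 mb.
V ≈ 6.52 × 122^0.66 = 6.52 × 23.82 ≈ 155 kt.
155 kt falls in the Category 5 band.

5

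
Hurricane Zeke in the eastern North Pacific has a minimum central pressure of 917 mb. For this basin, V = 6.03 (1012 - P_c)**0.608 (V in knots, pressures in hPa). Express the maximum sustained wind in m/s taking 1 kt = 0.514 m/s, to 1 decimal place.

ΔP = 1012 − 917 = 95 mb.
V ≈ 6.03 × 95^0.608 = 6.03 × 15.939 ≈ 96.111 kt.
96.111 × 0.514 ≈ 49.40 m/s → 49.4 m/s.

49.4 m/s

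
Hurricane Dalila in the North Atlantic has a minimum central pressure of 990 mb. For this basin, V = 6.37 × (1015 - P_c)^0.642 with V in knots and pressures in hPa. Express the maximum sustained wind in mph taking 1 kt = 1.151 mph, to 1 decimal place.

ΔP = 1015 − 990 = 25 mb.
V ≈ 6.37 × 25^0.642 = 6.37 × 7.897 ≈ 50.306 kt.
50.306 × 1.151 ≈ 57.90 mph → 57.9 mph.

57.9 mph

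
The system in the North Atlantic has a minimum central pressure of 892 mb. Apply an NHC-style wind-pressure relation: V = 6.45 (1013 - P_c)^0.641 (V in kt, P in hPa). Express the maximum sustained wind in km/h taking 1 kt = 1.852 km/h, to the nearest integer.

258 km/h

ΔP = 1013 − 892 = 121 mb.
V ≈ 6.45 × 121^0.641 = 6.45 × 21.630 ≈ 139.516 kt.
139.516 × 1.852 ≈ 258.38 km/h → 258 km/h.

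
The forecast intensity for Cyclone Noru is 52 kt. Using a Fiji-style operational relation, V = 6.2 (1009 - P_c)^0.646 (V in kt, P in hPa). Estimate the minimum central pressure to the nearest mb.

ΔP = (V / 6.2)^(1/0.646) = (52/6.2)^1.548.
52/6.2 = 8.387; 8.387^1.548 ≈ 26.90 mb.
P_c = 1009 − 26.90 = 982.10 ≈ 982 mb.

982 mb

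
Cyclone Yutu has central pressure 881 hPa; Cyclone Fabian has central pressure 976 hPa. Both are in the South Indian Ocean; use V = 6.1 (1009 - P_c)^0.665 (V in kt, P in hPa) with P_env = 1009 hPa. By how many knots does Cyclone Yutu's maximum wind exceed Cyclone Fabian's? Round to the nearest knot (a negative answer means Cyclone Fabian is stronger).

91 kt

Cyclone Yutu: ΔP = 128; V ≈ 6.1 × 128^0.665 ≈ 153.68 kt.
Cyclone Fabian: ΔP = 33; V ≈ 6.1 × 33^0.665 ≈ 62.39 kt.
Difference ≈ 153.68 − 62.39 = 91.29 → 91 kt.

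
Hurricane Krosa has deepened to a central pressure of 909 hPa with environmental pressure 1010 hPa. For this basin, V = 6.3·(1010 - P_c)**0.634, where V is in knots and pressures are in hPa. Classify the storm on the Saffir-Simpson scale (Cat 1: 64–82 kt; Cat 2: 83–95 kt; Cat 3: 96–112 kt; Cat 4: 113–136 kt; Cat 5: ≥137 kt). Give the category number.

4

ΔP = 1010 − 909 = 101 hPa.
V ≈ 6.3 × 101^0.634 = 6.3 × 18.65 ≈ 118 kt.
118 kt falls in the Category 4 band.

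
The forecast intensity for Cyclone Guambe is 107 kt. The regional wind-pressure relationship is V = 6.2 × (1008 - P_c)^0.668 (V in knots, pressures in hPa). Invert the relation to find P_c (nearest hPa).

ΔP = (V / 6.2)^(1/0.668) = (107/6.2)^1.497.
107/6.2 = 17.258; 17.258^1.497 ≈ 71.09 hPa.
P_c = 1008 − 71.09 = 936.91 ≈ 937 hPa.

937 hPa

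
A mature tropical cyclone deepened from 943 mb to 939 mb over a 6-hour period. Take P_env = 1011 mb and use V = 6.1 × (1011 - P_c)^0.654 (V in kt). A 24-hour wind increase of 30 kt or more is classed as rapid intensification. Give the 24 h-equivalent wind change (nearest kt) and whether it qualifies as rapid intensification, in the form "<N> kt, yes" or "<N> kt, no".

V₁: ΔP = 68, V ≈ 6.1 × 68^0.654 ≈ 96.34 kt.
V₂: ΔP = 72, V ≈ 6.1 × 72^0.654 ≈ 100.01 kt.
ΔV over 6 h = 3.67 kt → 24 h equivalent = 3.67 × 24/6 ≈ 14.68 kt.
15 kt < 30 kt ⇒ not rapid intensification.

15 kt, no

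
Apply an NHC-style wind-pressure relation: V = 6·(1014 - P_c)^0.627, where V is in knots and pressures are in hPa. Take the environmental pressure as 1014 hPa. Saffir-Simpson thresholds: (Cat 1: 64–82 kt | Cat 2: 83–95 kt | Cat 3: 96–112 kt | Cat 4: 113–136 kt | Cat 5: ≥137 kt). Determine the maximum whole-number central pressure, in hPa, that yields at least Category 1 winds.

970 hPa

Category 1 begins at V = 64 kt.
Required ΔP = (64/6)^(1/0.627) = 10.667^1.595 ≈ 43.61 hPa.
P_c ≤ 1014 − 43.61 = 970.39, so the highest integer P_c is 970 hPa.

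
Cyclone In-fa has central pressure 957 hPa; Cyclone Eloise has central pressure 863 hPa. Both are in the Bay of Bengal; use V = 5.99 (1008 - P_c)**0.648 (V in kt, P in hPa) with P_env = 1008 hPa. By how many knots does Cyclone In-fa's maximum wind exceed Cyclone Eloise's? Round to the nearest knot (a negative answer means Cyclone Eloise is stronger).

Cyclone In-fa: ΔP = 51; V ≈ 5.99 × 51^0.648 ≈ 76.55 kt.
Cyclone Eloise: ΔP = 145; V ≈ 5.99 × 145^0.648 ≈ 150.66 kt.
Difference ≈ 76.55 − 150.66 = -74.11 → -74 kt.

-74 kt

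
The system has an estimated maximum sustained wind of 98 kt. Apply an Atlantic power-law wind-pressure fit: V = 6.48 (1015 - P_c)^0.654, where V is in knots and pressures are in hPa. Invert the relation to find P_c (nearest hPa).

ΔP = (V / 6.48)^(1/0.654) = (98/6.48)^1.529.
98/6.48 = 15.123; 15.123^1.529 ≈ 63.64 hPa.
P_c = 1015 − 63.64 = 951.36 ≈ 951 hPa.

951 hPa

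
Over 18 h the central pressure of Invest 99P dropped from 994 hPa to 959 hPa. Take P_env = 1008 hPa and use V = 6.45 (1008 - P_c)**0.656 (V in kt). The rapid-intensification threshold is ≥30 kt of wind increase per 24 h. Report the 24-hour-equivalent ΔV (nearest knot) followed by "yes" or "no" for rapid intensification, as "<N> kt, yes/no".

62 kt, yes

V₁: ΔP = 14, V ≈ 6.45 × 14^0.656 ≈ 36.43 kt.
V₂: ΔP = 49, V ≈ 6.45 × 49^0.656 ≈ 82.86 kt.
ΔV over 18 h = 46.43 kt → 24 h equivalent = 46.43 × 24/18 ≈ 61.91 kt.
62 kt ≥ 30 kt ⇒ rapid intensification.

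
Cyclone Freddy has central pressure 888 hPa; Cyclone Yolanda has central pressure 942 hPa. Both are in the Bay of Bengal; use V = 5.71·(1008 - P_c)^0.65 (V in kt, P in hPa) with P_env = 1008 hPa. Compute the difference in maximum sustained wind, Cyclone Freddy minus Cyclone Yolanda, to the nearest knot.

41 kt

Cyclone Freddy: ΔP = 120; V ≈ 5.71 × 120^0.65 ≈ 128.26 kt.
Cyclone Yolanda: ΔP = 66; V ≈ 5.71 × 66^0.65 ≈ 86.96 kt.
Difference ≈ 128.26 − 86.96 = 41.30 → 41 kt.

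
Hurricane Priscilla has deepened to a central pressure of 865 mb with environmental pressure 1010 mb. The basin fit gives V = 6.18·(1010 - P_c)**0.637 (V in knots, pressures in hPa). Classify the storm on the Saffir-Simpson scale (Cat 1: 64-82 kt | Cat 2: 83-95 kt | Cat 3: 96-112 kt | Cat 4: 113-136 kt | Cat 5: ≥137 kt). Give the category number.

ΔP = 1010 − 865 = 145 mb.
V ≈ 6.18 × 145^0.637 = 6.18 × 23.81 ≈ 147 kt.
147 kt falls in the Category 5 band.

5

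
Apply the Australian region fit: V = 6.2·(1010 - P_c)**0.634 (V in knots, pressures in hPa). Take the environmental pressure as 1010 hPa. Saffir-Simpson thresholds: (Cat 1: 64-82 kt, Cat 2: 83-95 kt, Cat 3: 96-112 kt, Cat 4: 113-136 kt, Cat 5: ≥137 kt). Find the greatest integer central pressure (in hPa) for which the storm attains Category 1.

Category 1 begins at V = 64 kt.
Required ΔP = (64/6.2)^(1/0.634) = 10.323^1.577 ≈ 39.72 hPa.
P_c ≤ 1010 − 39.72 = 970.28, so the highest integer P_c is 970 hPa.

970 hPa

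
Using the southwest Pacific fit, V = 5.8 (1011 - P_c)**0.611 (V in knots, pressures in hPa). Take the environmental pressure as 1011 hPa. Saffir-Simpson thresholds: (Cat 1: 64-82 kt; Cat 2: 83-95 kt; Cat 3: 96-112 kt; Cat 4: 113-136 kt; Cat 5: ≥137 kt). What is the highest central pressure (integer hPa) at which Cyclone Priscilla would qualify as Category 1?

960 hPa

Category 1 begins at V = 64 kt.
Required ΔP = (64/5.8)^(1/0.611) = 11.034^1.637 ≈ 50.89 hPa.
P_c ≤ 1011 − 50.89 = 960.11, so the highest integer P_c is 960 hPa.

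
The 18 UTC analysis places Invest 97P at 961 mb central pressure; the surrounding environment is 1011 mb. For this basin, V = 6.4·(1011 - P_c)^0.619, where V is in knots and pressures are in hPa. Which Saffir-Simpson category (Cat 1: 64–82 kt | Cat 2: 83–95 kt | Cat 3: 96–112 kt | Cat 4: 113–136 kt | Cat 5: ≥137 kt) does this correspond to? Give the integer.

1

ΔP = 1011 − 961 = 50 mb.
V ≈ 6.4 × 50^0.619 = 6.4 × 11.26 ≈ 72 kt.
72 kt falls in the Category 1 band.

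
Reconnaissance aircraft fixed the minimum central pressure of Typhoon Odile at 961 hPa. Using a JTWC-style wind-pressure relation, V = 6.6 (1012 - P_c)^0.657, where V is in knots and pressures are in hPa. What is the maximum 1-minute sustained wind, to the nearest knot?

87 kt

ΔP = 1012 − 961 = 51 hPa.
51^0.657 ≈ 13.240.
V ≈ 6.6 × 13.240 ≈ 87.4 kt.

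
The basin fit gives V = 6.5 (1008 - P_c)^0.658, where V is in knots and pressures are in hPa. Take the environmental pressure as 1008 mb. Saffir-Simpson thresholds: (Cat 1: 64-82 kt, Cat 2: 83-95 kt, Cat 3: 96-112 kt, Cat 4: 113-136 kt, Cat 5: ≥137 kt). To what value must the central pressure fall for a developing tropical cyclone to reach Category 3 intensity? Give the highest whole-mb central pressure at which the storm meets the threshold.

Category 3 begins at V = 96 kt.
Required ΔP = (96/6.5)^(1/0.658) = 14.769^1.520 ≈ 59.86 mb.
P_c ≤ 1008 − 59.86 = 948.14, so the highest integer P_c is 948 mb.

948 mb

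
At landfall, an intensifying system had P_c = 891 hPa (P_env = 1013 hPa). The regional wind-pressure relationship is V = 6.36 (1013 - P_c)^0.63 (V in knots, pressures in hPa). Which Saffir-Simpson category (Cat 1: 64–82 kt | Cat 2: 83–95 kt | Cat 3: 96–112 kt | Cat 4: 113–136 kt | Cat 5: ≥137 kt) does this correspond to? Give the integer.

4

ΔP = 1013 − 891 = 122 hPa.
V ≈ 6.36 × 122^0.63 = 6.36 × 20.63 ≈ 131 kt.
131 kt falls in the Category 4 band.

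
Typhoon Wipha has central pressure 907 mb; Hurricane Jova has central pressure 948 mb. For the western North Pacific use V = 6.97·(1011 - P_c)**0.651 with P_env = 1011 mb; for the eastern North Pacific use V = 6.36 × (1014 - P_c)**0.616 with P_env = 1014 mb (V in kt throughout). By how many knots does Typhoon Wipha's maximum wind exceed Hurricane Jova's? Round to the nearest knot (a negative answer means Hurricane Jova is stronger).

Typhoon Wipha: ΔP = 104; V ≈ 6.97 × 104^0.651 ≈ 143.32 kt.
Hurricane Jova: ΔP = 66; V ≈ 6.36 × 66^0.616 ≈ 84.00 kt.
Difference ≈ 143.32 − 84.00 = 59.32 → 59 kt.

59 kt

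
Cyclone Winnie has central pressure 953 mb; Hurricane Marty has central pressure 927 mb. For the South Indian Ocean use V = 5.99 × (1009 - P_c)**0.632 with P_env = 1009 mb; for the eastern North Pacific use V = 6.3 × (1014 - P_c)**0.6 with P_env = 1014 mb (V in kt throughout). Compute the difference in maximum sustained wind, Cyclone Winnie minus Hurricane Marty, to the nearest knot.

-16 kt

Cyclone Winnie: ΔP = 56; V ≈ 5.99 × 56^0.632 ≈ 76.26 kt.
Hurricane Marty: ΔP = 87; V ≈ 6.3 × 87^0.6 ≈ 91.84 kt.
Difference ≈ 76.26 − 91.84 = -15.58 → -16 kt.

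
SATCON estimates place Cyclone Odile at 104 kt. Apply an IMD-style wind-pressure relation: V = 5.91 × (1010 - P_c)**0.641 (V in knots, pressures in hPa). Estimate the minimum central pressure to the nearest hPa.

ΔP = (V / 5.91)^(1/0.641) = (104/5.91)^1.560.
104/5.91 = 17.597; 17.597^1.560 ≈ 87.69 hPa.
P_c = 1010 − 87.69 = 922.31 ≈ 922 hPa.

922 hPa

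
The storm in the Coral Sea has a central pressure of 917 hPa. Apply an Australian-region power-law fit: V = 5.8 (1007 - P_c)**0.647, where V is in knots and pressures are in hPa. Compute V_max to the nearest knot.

ΔP = 1007 − 917 = 90 hPa.
90^0.647 ≈ 18.382.
V ≈ 5.8 × 18.382 ≈ 106.6 kt.

107 kt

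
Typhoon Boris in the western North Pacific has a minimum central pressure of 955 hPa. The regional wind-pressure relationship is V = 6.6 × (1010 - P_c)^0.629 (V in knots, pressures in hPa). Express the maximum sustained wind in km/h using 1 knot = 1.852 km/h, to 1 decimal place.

ΔP = 1010 − 955 = 55 hPa.
V ≈ 6.6 × 55^0.629 = 6.6 × 12.436 ≈ 82.079 kt.
82.079 × 1.852 ≈ 152.01 km/h → 152.0 km/h.

152.0 km/h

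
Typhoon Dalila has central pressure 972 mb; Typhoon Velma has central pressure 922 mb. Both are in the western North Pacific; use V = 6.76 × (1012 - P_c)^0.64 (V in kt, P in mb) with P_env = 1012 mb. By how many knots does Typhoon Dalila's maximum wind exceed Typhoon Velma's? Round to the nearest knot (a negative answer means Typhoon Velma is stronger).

Typhoon Dalila: ΔP = 40; V ≈ 6.76 × 40^0.64 ≈ 71.66 kt.
Typhoon Velma: ΔP = 90; V ≈ 6.76 × 90^0.64 ≈ 120.41 kt.
Difference ≈ 71.66 − 120.41 = -48.75 → -49 kt.

-49 kt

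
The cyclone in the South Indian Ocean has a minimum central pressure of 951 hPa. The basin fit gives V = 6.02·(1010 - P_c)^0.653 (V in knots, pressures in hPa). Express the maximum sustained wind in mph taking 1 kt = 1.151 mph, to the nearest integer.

99 mph

ΔP = 1010 − 951 = 59 hPa.
V ≈ 6.02 × 59^0.653 = 6.02 × 14.334 ≈ 86.290 kt.
86.290 × 1.151 ≈ 99.32 mph → 99 mph.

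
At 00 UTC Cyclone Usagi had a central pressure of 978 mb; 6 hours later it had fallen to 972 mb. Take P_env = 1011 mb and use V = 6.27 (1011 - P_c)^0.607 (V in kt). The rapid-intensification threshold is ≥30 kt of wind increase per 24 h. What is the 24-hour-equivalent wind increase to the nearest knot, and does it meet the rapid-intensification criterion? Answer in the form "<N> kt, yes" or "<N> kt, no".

22 kt, no

V₁: ΔP = 33, V ≈ 6.27 × 33^0.607 ≈ 52.36 kt.
V₂: ΔP = 39, V ≈ 6.27 × 39^0.607 ≈ 57.95 kt.
ΔV over 6 h = 5.59 kt → 24 h equivalent = 5.59 × 24/6 ≈ 22.36 kt.
22 kt < 30 kt ⇒ not rapid intensification.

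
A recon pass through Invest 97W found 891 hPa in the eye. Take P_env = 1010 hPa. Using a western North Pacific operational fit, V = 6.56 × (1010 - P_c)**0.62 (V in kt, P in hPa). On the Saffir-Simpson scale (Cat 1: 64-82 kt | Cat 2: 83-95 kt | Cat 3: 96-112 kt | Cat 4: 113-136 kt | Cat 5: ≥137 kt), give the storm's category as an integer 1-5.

ΔP = 1010 − 891 = 119 hPa.
V ≈ 6.56 × 119^0.62 = 6.56 × 19.36 ≈ 127 kt.
127 kt falls in the Category 4 band.

4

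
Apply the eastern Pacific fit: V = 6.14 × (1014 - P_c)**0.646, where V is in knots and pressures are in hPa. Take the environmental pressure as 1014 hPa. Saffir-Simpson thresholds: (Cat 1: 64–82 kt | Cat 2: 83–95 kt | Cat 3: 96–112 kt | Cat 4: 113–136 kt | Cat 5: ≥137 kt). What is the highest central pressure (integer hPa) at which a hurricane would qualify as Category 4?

Category 4 begins at V = 113 kt.
Required ΔP = (113/6.14)^(1/0.646) = 18.404^1.548 ≈ 90.80 hPa.
P_c ≤ 1014 − 90.80 = 923.20, so the highest integer P_c is 923 hPa.

923 hPa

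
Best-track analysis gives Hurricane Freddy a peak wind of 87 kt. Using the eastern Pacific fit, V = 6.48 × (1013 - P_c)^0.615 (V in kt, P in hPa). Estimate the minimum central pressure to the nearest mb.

ΔP = (V / 6.48)^(1/0.615) = (87/6.48)^1.626.
87/6.48 = 13.426; 13.426^1.626 ≈ 68.24 mb.
P_c = 1013 − 68.24 = 944.76 ≈ 945 mb.

945 mb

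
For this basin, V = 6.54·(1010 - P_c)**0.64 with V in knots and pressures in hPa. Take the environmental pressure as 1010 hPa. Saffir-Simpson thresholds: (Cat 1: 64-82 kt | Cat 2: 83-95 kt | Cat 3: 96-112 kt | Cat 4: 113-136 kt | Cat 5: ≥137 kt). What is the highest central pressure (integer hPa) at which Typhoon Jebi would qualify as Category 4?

Category 4 begins at V = 113 kt.
Required ΔP = (113/6.54)^(1/0.64) = 17.278^1.562 ≈ 85.82 hPa.
P_c ≤ 1010 − 85.82 = 924.18, so the highest integer P_c is 924 hPa.

924 hPa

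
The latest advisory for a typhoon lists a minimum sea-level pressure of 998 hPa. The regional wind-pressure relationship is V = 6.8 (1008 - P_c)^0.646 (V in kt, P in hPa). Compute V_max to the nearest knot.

30 kt

ΔP = 1008 − 998 = 10 hPa.
10^0.646 ≈ 4.426.
V ≈ 6.8 × 4.426 ≈ 30.1 kt.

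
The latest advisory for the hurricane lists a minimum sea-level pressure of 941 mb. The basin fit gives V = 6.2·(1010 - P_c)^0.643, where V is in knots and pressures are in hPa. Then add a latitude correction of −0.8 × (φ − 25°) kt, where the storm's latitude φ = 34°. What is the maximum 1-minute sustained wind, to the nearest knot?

87 kt

ΔP = 1010 − 941 = 69 mb.
69^0.643 ≈ 15.219.
V ≈ 6.2 × 15.219 ≈ 94.4 kt.
Latitude correction: −0.8 × (34 − 25) = -7.2 kt.
Corrected V ≈ 87.2 kt → 87 kt.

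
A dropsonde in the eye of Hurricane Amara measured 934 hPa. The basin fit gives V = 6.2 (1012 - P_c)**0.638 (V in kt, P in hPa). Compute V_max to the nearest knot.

100 kt

ΔP = 1012 − 934 = 78 hPa.
78^0.638 ≈ 16.112.
V ≈ 6.2 × 16.112 ≈ 99.9 kt.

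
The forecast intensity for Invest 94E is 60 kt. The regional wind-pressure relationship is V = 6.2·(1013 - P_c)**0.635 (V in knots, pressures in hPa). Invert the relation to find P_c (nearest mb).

ΔP = (V / 6.2)^(1/0.635) = (60/6.2)^1.575.
60/6.2 = 9.677; 9.677^1.575 ≈ 35.68 mb.
P_c = 1013 − 35.68 = 977.32 ≈ 977 mb.

977 mb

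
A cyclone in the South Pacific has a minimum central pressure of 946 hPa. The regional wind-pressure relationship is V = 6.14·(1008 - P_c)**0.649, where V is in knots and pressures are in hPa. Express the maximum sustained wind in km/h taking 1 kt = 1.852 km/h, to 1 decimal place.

165.6 km/h

ΔP = 1008 − 946 = 62 hPa.
V ≈ 6.14 × 62^0.649 = 6.14 × 14.563 ≈ 89.419 kt.
89.419 × 1.852 ≈ 165.60 km/h → 165.6 km/h.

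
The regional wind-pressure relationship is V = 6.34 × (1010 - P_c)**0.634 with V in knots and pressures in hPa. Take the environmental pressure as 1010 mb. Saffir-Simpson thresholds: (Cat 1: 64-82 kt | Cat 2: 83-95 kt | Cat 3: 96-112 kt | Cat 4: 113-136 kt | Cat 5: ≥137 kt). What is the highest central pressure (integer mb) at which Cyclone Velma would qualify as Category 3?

937 mb

Category 3 begins at V = 96 kt.
Required ΔP = (96/6.34)^(1/0.634) = 15.142^1.577 ≈ 72.69 mb.
P_c ≤ 1010 − 72.69 = 937.31, so the highest integer P_c is 937 mb.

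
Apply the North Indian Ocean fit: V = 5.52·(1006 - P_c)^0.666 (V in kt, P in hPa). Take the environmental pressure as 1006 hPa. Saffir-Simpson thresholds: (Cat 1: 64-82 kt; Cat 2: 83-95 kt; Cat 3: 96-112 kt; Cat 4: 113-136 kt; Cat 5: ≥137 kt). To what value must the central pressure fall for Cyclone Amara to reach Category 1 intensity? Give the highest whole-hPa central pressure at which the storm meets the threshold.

Category 1 begins at V = 64 kt.
Required ΔP = (64/5.52)^(1/0.666) = 11.594^1.502 ≈ 39.62 hPa.
P_c ≤ 1006 − 39.62 = 966.38, so the highest integer P_c is 966 hPa.

966 hPa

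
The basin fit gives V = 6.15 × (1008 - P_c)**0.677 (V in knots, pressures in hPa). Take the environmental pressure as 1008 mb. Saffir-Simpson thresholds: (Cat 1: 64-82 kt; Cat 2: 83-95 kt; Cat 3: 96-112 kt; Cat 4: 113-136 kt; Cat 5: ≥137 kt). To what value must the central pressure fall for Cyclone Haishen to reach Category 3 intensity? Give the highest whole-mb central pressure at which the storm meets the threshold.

Category 3 begins at V = 96 kt.
Required ΔP = (96/6.15)^(1/0.677) = 15.610^1.477 ≈ 57.91 mb.
P_c ≤ 1008 − 57.91 = 950.09, so the highest integer P_c is 950 mb.

950 mb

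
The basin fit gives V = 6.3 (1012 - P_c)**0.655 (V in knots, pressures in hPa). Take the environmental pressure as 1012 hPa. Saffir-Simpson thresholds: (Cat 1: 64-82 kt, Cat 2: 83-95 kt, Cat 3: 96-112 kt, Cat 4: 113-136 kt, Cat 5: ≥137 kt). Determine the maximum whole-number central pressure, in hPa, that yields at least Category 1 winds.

977 hPa

Category 1 begins at V = 64 kt.
Required ΔP = (64/6.3)^(1/0.655) = 10.159^1.527 ≈ 34.45 hPa.
P_c ≤ 1012 − 34.45 = 977.55, so the highest integer P_c is 977 hPa.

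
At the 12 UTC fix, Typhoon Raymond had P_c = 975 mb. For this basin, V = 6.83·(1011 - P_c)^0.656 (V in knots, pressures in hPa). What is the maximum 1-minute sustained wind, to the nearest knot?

72 kt

ΔP = 1011 − 975 = 36 mb.
36^0.656 ≈ 10.494.
V ≈ 6.83 × 10.494 ≈ 71.7 kt.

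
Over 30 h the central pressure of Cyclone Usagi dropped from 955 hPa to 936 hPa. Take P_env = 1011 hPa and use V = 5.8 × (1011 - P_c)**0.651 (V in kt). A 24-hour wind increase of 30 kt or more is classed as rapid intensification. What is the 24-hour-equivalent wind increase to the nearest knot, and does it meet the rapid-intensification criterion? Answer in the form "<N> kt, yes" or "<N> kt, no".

V₁: ΔP = 56, V ≈ 5.8 × 56^0.651 ≈ 79.71 kt.
V₂: ΔP = 75, V ≈ 5.8 × 75^0.651 ≈ 96.40 kt.
ΔV over 30 h = 16.69 kt → 24 h equivalent = 16.69 × 24/30 ≈ 13.35 kt.
13 kt < 30 kt ⇒ not rapid intensification.

13 kt, no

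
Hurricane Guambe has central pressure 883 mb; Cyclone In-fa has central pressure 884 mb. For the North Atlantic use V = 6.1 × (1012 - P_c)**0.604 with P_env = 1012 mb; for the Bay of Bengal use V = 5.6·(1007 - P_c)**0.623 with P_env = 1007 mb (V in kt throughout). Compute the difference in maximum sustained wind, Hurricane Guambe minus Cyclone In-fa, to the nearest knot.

Hurricane Guambe: ΔP = 129; V ≈ 6.1 × 129^0.604 ≈ 114.85 kt.
Cyclone In-fa: ΔP = 123; V ≈ 5.6 × 123^0.623 ≈ 112.25 kt.
Difference ≈ 114.85 − 112.25 = 2.60 → 3 kt.

3 kt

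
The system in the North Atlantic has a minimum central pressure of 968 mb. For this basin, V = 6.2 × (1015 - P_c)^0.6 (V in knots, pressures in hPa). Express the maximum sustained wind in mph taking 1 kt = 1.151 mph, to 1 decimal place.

ΔP = 1015 − 968 = 47 mb.
V ≈ 6.2 × 47^0.6 = 6.2 × 10.075 ≈ 62.467 kt.
62.467 × 1.151 ≈ 71.90 mph → 71.9 mph.

71.9 mph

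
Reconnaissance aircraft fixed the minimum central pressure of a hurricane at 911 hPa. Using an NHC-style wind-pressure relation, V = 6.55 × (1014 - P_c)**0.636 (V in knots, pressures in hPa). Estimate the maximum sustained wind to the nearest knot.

125 kt

ΔP = 1014 − 911 = 103 hPa.
103^0.636 ≈ 19.062.
V ≈ 6.55 × 19.062 ≈ 124.9 kt.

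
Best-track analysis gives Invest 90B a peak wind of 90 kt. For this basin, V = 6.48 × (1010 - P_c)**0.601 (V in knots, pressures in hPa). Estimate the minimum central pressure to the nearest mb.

930 mb

ΔP = (V / 6.48)^(1/0.601) = (90/6.48)^1.664.
90/6.48 = 13.889; 13.889^1.664 ≈ 79.67 mb.
P_c = 1010 − 79.67 = 930.33 ≈ 930 mb.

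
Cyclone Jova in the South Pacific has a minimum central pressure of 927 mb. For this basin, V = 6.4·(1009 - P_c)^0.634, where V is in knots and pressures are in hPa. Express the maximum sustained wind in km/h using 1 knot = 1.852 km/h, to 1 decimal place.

ΔP = 1009 − 927 = 82 mb.
V ≈ 6.4 × 82^0.634 = 6.4 × 16.344 ≈ 104.602 kt.
104.602 × 1.852 ≈ 193.72 km/h → 193.7 km/h.

193.7 km/h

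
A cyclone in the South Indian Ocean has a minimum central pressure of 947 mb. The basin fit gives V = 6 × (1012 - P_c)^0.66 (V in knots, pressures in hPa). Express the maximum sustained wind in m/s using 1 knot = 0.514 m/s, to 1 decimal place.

ΔP = 1012 − 947 = 65 mb.
V ≈ 6 × 65^0.66 = 6 × 15.723 ≈ 94.335 kt.
94.335 × 0.514 ≈ 48.49 m/s → 48.5 m/s.

48.5 m/s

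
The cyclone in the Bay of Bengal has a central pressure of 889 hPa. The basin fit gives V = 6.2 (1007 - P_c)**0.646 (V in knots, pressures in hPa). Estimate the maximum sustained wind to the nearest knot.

135 kt

ΔP = 1007 − 889 = 118 hPa.
118^0.646 ≈ 21.799.
V ≈ 6.2 × 21.799 ≈ 135.2 kt.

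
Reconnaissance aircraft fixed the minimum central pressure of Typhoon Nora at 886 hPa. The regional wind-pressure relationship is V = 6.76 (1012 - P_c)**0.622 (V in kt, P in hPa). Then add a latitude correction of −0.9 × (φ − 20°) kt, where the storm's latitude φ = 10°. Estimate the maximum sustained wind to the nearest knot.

ΔP = 1012 − 886 = 126 hPa.
126^0.622 ≈ 20.250.
V ≈ 6.76 × 20.250 ≈ 136.9 kt.
Latitude correction: −0.9 × (10 − 20) = 9 kt.
Corrected V ≈ 145.9 kt → 146 kt.

146 kt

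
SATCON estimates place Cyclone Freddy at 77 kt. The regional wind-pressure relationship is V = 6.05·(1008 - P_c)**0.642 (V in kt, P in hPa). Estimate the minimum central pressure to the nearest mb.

ΔP = (V / 6.05)^(1/0.642) = (77/6.05)^1.558.
77/6.05 = 12.727; 12.727^1.558 ≈ 52.57 mb.
P_c = 1008 − 52.57 = 955.43 ≈ 955 mb.

955 mb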